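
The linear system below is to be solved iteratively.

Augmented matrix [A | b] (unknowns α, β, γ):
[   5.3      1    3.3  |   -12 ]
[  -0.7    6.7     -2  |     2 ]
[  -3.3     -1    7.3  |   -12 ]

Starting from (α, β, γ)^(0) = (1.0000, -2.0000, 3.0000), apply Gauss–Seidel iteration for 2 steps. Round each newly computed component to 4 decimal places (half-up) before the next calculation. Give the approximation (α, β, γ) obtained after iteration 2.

Iteration 1:
  α = (-12 - (1)·-2.0000 - (3.3)·3.0000) / (5.3) = -3.7547
  β = (2 - (-0.7)·-3.7547 - (-2)·3.0000) / (6.7) = 0.8017
  γ = (-12 - (-3.3)·-3.7547 - (-1)·0.8017) / (7.3) = -3.2313
Iteration 2:
  α = (-12 - (1)·0.8017 - (3.3)·-3.2313) / (5.3) = -0.4035
  β = (2 - (-0.7)·-0.4035 - (-2)·-3.2313) / (6.7) = -0.7082
  γ = (-12 - (-3.3)·-0.4035 - (-1)·-0.7082) / (7.3) = -1.9233

(-0.4035, -0.7082, -1.9233)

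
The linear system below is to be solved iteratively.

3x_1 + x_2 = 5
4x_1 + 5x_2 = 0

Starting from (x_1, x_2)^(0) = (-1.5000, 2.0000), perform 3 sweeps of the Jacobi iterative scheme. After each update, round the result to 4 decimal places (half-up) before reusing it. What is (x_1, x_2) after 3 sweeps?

Iteration 1:
  x_1 = (5 - (1)·2.0000) / (3) = 1.0000
  x_2 = (0 - (4)·-1.5000) / (5) = 1.2000
Iteration 2:
  x_1 = (5 - (1)·1.2000) / (3) = 1.2667
  x_2 = (0 - (4)·1.0000) / (5) = -0.8000
Iteration 3:
  x_1 = (5 - (1)·-0.8000) / (3) = 1.9333
  x_2 = (0 - (4)·1.2667) / (5) = -1.0134

(1.9333, -1.0134)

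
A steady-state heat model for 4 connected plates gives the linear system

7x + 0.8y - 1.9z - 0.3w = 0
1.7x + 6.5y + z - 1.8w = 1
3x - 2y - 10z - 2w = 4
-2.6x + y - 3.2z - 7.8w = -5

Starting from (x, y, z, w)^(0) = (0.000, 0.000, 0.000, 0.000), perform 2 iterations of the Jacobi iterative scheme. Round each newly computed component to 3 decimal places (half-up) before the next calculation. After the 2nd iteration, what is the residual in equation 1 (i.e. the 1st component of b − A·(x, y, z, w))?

Iteration 1:
  x = (0 - (0.8)·0.000 - (-1.9)·0.000 - (-0.3)·0.000) / (7) = 0.000
  y = (1 - (1.7)·0.000 - (1)·0.000 - (-1.8)·0.000) / (6.5) = 0.154
  z = (4 - (3)·0.000 - (-2)·0.000 - (-2)·0.000) / (-10) = -0.400
  w = (-5 - (-2.6)·0.000 - (1)·0.000 - (-3.2)·0.000) / (-7.8) = 0.641
Iteration 2:
  x = (0 - (0.8)·0.154 - (-1.9)·-0.400 - (-0.3)·0.641) / (7) = -0.099
  y = (1 - (1.7)·0.000 - (1)·-0.400 - (-1.8)·0.641) / (6.5) = 0.393
  z = (4 - (3)·0.000 - (-2)·0.154 - (-2)·0.641) / (-10) = -0.559
  w = (-5 - (-2.6)·0.000 - (1)·0.154 - (-3.2)·-0.400) / (-7.8) = 0.825
Residual b − A·x = (-0.436, 0.658, 1.143, -1.004)

-0.436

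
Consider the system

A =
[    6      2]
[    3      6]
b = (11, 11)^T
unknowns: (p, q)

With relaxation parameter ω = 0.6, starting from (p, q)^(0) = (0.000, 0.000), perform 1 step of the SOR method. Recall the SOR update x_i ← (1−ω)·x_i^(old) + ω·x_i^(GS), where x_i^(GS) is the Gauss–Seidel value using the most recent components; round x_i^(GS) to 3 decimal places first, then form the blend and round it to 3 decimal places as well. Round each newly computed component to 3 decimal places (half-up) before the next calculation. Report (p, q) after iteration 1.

Iteration 1:
  p: GS value = (11 - (2)·0.000) / (6) = 1.833;  p ← (1−ω)·0.000 + ω·1.833 = 1.100
  q: GS value = (11 - (3)·1.100) / (6) = 1.283;  q ← (1−ω)·0.000 + ω·1.283 = 0.770

(1.100, 0.770)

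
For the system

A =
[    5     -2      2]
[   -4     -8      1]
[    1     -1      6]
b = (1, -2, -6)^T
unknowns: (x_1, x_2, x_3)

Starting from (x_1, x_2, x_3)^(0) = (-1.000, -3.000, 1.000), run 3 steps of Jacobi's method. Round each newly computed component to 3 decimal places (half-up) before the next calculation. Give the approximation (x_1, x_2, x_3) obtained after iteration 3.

Iteration 1:
  x_1 = (1 - (-2)·-3.000 - (2)·1.000) / (5) = -1.400
  x_2 = (-2 - (-4)·-1.000 - (1)·1.000) / (-8) = 0.875
  x_3 = (-6 - (1)·-1.000 - (-1)·-3.000) / (6) = -1.333
Iteration 2:
  x_1 = (1 - (-2)·0.875 - (2)·-1.333) / (5) = 1.083
  x_2 = (-2 - (-4)·-1.400 - (1)·-1.333) / (-8) = 0.783
  x_3 = (-6 - (1)·-1.400 - (-1)·0.875) / (6) = -0.621
Iteration 3:
  x_1 = (1 - (-2)·0.783 - (2)·-0.621) / (5) = 0.762
  x_2 = (-2 - (-4)·1.083 - (1)·-0.621) / (-8) = -0.369
  x_3 = (-6 - (1)·1.083 - (-1)·0.783) / (6) = -1.050

(0.762, -0.369, -1.050)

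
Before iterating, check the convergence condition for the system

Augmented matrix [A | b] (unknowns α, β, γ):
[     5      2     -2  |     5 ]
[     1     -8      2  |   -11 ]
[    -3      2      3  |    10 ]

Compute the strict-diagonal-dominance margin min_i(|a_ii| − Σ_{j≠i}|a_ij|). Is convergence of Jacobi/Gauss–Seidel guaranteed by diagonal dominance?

row 1: |5| − (2+2) = 1
row 2: |-8| − (1+2) = 5
row 3: |3| − (3+2) = -2
minimum over rows = -2 → not strictly diagonally dominant

-2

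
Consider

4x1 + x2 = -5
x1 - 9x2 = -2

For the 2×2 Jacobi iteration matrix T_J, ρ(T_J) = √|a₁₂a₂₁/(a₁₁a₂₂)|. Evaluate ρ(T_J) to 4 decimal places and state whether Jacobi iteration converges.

0.1667

a₁₂a₂₁/(a₁₁a₂₂) = (1)·(1) / ((4)·(-9)) = -0.027778
ρ = √|-0.027778| = √0.027778 = 0.1667
ρ < 1, so Jacobi converges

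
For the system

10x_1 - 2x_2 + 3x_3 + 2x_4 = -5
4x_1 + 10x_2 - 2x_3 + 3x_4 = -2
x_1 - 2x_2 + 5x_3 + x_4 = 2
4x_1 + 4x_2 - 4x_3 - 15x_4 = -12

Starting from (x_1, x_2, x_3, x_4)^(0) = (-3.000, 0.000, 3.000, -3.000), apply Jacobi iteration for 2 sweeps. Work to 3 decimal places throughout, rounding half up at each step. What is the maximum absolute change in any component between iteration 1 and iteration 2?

Iteration 1:
  x_1 = (-5 - (-2)·0.000 - (3)·3.000 - (2)·-3.000) / (10) = -0.800
  x_2 = (-2 - (4)·-3.000 - (-2)·3.000 - (3)·-3.000) / (10) = 2.500
  x_3 = (2 - (1)·-3.000 - (-2)·0.000 - (1)·-3.000) / (5) = 1.600
  x_4 = (-12 - (4)·-3.000 - (4)·0.000 - (-4)·3.000) / (-15) = -0.800
Iteration 2:
  x_1 = (-5 - (-2)·2.500 - (3)·1.600 - (2)·-0.800) / (10) = -0.320
  x_2 = (-2 - (4)·-0.800 - (-2)·1.600 - (3)·-0.800) / (10) = 0.680
  x_3 = (2 - (1)·-0.800 - (-2)·2.500 - (1)·-0.800) / (5) = 1.720
  x_4 = (-12 - (4)·-0.800 - (4)·2.500 - (-4)·1.600) / (-15) = 0.827
Change: (0.480, -1.820, 0.120, 1.627) → max |·| = 1.820

1.820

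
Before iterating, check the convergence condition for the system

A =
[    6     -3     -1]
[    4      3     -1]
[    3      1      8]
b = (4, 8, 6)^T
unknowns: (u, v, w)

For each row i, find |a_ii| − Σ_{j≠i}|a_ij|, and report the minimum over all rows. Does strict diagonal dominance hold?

row 1: |6| − (3+1) = 2
row 2: |3| − (4+1) = -2
row 3: |8| − (3+1) = 4
minimum over rows = -2 → not strictly diagonally dominant

-2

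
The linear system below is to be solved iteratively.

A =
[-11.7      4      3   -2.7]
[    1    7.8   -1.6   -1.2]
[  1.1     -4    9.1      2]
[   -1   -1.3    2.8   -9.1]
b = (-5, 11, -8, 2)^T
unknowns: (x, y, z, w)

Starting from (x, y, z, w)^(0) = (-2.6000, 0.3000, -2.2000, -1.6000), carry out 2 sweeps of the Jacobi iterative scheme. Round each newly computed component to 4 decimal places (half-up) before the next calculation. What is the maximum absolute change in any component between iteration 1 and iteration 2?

0.5801

Iteration 1:
  x = (-5 - (4)·0.3000 - (3)·-2.2000 - (-2.7)·-1.6000) / (-11.7) = 0.3350
  y = (11 - (1)·-2.6000 - (-1.6)·-2.2000 - (-1.2)·-1.6000) / (7.8) = 1.0462
  z = (-8 - (1.1)·-2.6000 - (-4)·0.3000 - (2)·-1.6000) / (9.1) = -0.0813
  w = (2 - (-1)·-2.6000 - (-1.3)·0.3000 - (2.8)·-2.2000) / (-9.1) = -0.6538
Iteration 2:
  x = (-5 - (4)·1.0462 - (3)·-0.0813 - (-2.7)·-0.6538) / (-11.7) = 0.9151
  y = (11 - (1)·0.3350 - (-1.6)·-0.0813 - (-1.2)·-0.6538) / (7.8) = 1.2500
  z = (-8 - (1.1)·0.3350 - (-4)·1.0462 - (2)·-0.6538) / (9.1) = -0.3161
  w = (2 - (-1)·0.3350 - (-1.3)·1.0462 - (2.8)·-0.0813) / (-9.1) = -0.4311
Change: (0.5801, 0.2038, -0.2348, 0.2227) → max |·| = 0.5801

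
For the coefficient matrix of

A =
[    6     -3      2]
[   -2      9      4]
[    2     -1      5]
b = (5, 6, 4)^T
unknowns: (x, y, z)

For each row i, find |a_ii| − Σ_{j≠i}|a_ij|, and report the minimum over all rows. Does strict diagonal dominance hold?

1

row 1: |6| − (3+2) = 1
row 2: |9| − (2+4) = 3
row 3: |5| − (2+1) = 2
minimum over rows = 1 → strictly diagonally dominant (convergence guaranteed)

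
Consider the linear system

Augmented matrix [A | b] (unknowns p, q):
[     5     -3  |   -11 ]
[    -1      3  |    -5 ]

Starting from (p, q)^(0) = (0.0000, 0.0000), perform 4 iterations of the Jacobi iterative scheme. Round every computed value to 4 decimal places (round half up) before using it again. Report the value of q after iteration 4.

Iteration 1:
  p = (-11 - (-3)·0.0000) / (5) = -2.2000
  q = (-5 - (-1)·0.0000) / (3) = -1.6667
Iteration 2:
  p = (-11 - (-3)·-1.6667) / (5) = -3.2000
  q = (-5 - (-1)·-2.2000) / (3) = -2.4000
Iteration 3:
  p = (-11 - (-3)·-2.4000) / (5) = -3.6400
  q = (-5 - (-1)·-3.2000) / (3) = -2.7333
Iteration 4:
  p = (-11 - (-3)·-2.7333) / (5) = -3.8400
  q = (-5 - (-1)·-3.6400) / (3) = -2.8800

-2.8800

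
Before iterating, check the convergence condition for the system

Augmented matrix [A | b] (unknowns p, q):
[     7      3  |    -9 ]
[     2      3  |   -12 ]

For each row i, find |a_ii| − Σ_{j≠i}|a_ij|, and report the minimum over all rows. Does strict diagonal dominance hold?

1

row 1: |7| − (3) = 4
row 2: |3| − (2) = 1
minimum over rows = 1 → strictly diagonally dominant (convergence guaranteed)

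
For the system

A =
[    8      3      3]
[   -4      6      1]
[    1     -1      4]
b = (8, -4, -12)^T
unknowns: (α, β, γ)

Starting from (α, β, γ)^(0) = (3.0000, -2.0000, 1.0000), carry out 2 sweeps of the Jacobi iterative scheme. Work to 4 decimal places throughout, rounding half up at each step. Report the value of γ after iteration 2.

-3.0521

Iteration 1:
  α = (8 - (3)·-2.0000 - (3)·1.0000) / (8) = 1.3750
  β = (-4 - (-4)·3.0000 - (1)·1.0000) / (6) = 1.1667
  γ = (-12 - (1)·3.0000 - (-1)·-2.0000) / (4) = -4.2500
Iteration 2:
  α = (8 - (3)·1.1667 - (3)·-4.2500) / (8) = 2.1562
  β = (-4 - (-4)·1.3750 - (1)·-4.2500) / (6) = 0.9583
  γ = (-12 - (1)·1.3750 - (-1)·1.1667) / (4) = -3.0521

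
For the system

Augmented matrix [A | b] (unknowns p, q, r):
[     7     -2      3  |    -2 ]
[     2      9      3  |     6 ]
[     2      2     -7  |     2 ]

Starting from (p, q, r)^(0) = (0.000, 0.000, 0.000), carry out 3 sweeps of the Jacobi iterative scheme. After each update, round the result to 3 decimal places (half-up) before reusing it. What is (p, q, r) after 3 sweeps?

(0.026, 0.720, -0.042)

Iteration 1:
  p = (-2 - (-2)·0.000 - (3)·0.000) / (7) = -0.286
  q = (6 - (2)·0.000 - (3)·0.000) / (9) = 0.667
  r = (2 - (2)·0.000 - (2)·0.000) / (-7) = -0.286
Iteration 2:
  p = (-2 - (-2)·0.667 - (3)·-0.286) / (7) = 0.027
  q = (6 - (2)·-0.286 - (3)·-0.286) / (9) = 0.826
  r = (2 - (2)·-0.286 - (2)·0.667) / (-7) = -0.177
Iteration 3:
  p = (-2 - (-2)·0.826 - (3)·-0.177) / (7) = 0.026
  q = (6 - (2)·0.027 - (3)·-0.177) / (9) = 0.720
  r = (2 - (2)·0.027 - (2)·0.826) / (-7) = -0.042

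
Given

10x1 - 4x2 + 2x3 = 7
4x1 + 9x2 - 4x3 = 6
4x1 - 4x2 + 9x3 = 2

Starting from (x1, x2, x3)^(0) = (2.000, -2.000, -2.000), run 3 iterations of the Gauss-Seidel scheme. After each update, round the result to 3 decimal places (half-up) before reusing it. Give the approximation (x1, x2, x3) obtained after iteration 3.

Iteration 1:
  x1 = (7 - (-4)·-2.000 - (2)·-2.000) / (10) = 0.300
  x2 = (6 - (4)·0.300 - (-4)·-2.000) / (9) = -0.356
  x3 = (2 - (4)·0.300 - (-4)·-0.356) / (9) = -0.069
Iteration 2:
  x1 = (7 - (-4)·-0.356 - (2)·-0.069) / (10) = 0.571
  x2 = (6 - (4)·0.571 - (-4)·-0.069) / (9) = 0.382
  x3 = (2 - (4)·0.571 - (-4)·0.382) / (9) = 0.138
Iteration 3:
  x1 = (7 - (-4)·0.382 - (2)·0.138) / (10) = 0.825
  x2 = (6 - (4)·0.825 - (-4)·0.138) / (9) = 0.361
  x3 = (2 - (4)·0.825 - (-4)·0.361) / (9) = 0.016

(0.825, 0.361, 0.016)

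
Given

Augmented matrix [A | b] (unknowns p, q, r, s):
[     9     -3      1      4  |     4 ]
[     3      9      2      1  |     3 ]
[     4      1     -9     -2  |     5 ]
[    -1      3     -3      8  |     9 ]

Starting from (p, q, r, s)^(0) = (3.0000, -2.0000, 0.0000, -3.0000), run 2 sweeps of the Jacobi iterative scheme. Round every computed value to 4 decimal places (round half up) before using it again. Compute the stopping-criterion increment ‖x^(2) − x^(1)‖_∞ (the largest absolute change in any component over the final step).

1.9136

Iteration 1:
  p = (4 - (-3)·-2.0000 - (1)·0.0000 - (4)·-3.0000) / (9) = 1.1111
  q = (3 - (3)·3.0000 - (2)·0.0000 - (1)·-3.0000) / (9) = -0.3333
  r = (5 - (4)·3.0000 - (1)·-2.0000 - (-2)·-3.0000) / (-9) = 1.2222
  s = (9 - (-1)·3.0000 - (3)·-2.0000 - (-3)·0.0000) / (8) = 2.2500
Iteration 2:
  p = (4 - (-3)·-0.3333 - (1)·1.2222 - (4)·2.2500) / (9) = -0.8025
  q = (3 - (3)·1.1111 - (2)·1.2222 - (1)·2.2500) / (9) = -0.5586
  r = (5 - (4)·1.1111 - (1)·-0.3333 - (-2)·2.2500) / (-9) = -0.5988
  s = (9 - (-1)·1.1111 - (3)·-0.3333 - (-3)·1.2222) / (8) = 1.8472
Change: (-1.9136, -0.2253, -1.8210, -0.4028) → max |·| = 1.9136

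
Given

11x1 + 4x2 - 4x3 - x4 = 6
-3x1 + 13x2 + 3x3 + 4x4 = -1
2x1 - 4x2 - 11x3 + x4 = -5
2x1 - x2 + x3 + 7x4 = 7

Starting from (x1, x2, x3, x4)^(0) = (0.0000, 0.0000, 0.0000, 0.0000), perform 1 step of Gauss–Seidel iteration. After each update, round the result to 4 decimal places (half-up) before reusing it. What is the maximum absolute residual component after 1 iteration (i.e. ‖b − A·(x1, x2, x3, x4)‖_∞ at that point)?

4.7066

Iteration 1:
  x1 = (6 - (4)·0.0000 - (-4)·0.0000 - (-1)·0.0000) / (11) = 0.5455
  x2 = (-1 - (-3)·0.5455 - (3)·0.0000 - (4)·0.0000) / (13) = 0.0490
  x3 = (-5 - (2)·0.5455 - (-4)·0.0490 - (1)·0.0000) / (-11) = 0.5359
  x4 = (7 - (2)·0.5455 - (-1)·0.0490 - (1)·0.5359) / (7) = 0.7746
Residual b − A·x = (2.7217, -4.7066, -0.7747, -0.0001); ∞-norm = 4.7066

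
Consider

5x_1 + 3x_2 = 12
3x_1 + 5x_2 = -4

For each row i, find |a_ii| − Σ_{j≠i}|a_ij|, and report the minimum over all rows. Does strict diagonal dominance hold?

2

row 1: |5| − (3) = 2
row 2: |5| − (3) = 2
minimum over rows = 2 → strictly diagonally dominant (convergence guaranteed)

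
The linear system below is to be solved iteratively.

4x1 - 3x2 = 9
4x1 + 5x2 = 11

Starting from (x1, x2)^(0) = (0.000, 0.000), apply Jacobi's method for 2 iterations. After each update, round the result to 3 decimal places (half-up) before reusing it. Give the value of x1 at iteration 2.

Iteration 1:
  x1 = (9 - (-3)·0.000) / (4) = 2.250
  x2 = (11 - (4)·0.000) / (5) = 2.200
Iteration 2:
  x1 = (9 - (-3)·2.200) / (4) = 3.900
  x2 = (11 - (4)·2.250) / (5) = 0.400

3.900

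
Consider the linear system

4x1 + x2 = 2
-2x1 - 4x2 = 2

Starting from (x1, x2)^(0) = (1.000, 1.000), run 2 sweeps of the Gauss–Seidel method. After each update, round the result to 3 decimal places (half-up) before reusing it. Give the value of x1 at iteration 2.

0.656

Iteration 1:
  x1 = (2 - (1)·1.000) / (4) = 0.250
  x2 = (2 - (-2)·0.250) / (-4) = -0.625
Iteration 2:
  x1 = (2 - (1)·-0.625) / (4) = 0.656
  x2 = (2 - (-2)·0.656) / (-4) = -0.828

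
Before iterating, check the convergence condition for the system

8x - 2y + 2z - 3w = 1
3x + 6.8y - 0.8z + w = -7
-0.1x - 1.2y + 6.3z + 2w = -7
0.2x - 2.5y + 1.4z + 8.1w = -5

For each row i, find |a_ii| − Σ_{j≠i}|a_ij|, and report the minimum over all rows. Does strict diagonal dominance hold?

row 1: |8| − (2+2+3) = 1
row 2: |6.8| − (3+0.8+1) = 2
row 3: |6.3| − (0.1+1.2+2) = 3
row 4: |8.1| − (0.2+2.5+1.4) = 4
minimum over rows = 1 → strictly diagonally dominant (convergence guaranteed)

1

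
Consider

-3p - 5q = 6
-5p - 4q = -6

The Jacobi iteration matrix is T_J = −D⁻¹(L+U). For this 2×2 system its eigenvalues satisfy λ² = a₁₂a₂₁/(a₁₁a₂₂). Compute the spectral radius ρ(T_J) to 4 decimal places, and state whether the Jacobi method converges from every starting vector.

1.4434

a₁₂a₂₁/(a₁₁a₂₂) = (-5)·(-5) / ((-3)·(-4)) = 2.083333
ρ = √|2.083333| = √2.083333 = 1.4434
ρ > 1, so Jacobi diverges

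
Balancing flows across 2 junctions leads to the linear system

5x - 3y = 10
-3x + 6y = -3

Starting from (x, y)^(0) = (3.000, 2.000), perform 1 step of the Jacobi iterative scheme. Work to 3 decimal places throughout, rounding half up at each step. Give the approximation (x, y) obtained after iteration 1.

(3.200, 1.000)

Iteration 1:
  x = (10 - (-3)·2.000) / (5) = 3.200
  y = (-3 - (-3)·3.000) / (6) = 1.000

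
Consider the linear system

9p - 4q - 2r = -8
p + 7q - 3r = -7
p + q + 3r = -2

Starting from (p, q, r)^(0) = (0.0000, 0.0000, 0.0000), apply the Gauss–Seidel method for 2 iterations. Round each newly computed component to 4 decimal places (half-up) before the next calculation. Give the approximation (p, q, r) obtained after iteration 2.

(-1.2945, -0.8491, 0.0479)

Iteration 1:
  p = (-8 - (-4)·0.0000 - (-2)·0.0000) / (9) = -0.8889
  q = (-7 - (1)·-0.8889 - (-3)·0.0000) / (7) = -0.8730
  r = (-2 - (1)·-0.8889 - (1)·-0.8730) / (3) = -0.0794
Iteration 2:
  p = (-8 - (-4)·-0.8730 - (-2)·-0.0794) / (9) = -1.2945
  q = (-7 - (1)·-1.2945 - (-3)·-0.0794) / (7) = -0.8491
  r = (-2 - (1)·-1.2945 - (1)·-0.8491) / (3) = 0.0479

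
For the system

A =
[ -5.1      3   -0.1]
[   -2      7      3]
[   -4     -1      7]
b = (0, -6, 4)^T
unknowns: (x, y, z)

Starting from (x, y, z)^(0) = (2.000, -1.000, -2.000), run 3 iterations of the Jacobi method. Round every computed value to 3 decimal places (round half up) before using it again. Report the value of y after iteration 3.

Iteration 1:
  x = (0 - (3)·-1.000 - (-0.1)·-2.000) / (-5.1) = -0.549
  y = (-6 - (-2)·2.000 - (3)·-2.000) / (7) = 0.571
  z = (4 - (-4)·2.000 - (-1)·-1.000) / (7) = 1.571
Iteration 2:
  x = (0 - (3)·0.571 - (-0.1)·1.571) / (-5.1) = 0.305
  y = (-6 - (-2)·-0.549 - (3)·1.571) / (7) = -1.687
  z = (4 - (-4)·-0.549 - (-1)·0.571) / (7) = 0.339
Iteration 3:
  x = (0 - (3)·-1.687 - (-0.1)·0.339) / (-5.1) = -0.999
  y = (-6 - (-2)·0.305 - (3)·0.339) / (7) = -0.915
  z = (4 - (-4)·0.305 - (-1)·-1.687) / (7) = 0.505

-0.915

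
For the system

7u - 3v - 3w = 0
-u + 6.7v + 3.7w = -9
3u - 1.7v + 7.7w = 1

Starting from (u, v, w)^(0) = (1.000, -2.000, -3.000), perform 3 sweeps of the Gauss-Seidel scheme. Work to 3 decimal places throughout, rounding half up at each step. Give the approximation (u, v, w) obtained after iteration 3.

Iteration 1:
  u = (0 - (-3)·-2.000 - (-3)·-3.000) / (7) = -2.143
  v = (-9 - (-1)·-2.143 - (3.7)·-3.000) / (6.7) = -0.006
  w = (1 - (3)·-2.143 - (-1.7)·-0.006) / (7.7) = 0.963
Iteration 2:
  u = (0 - (-3)·-0.006 - (-3)·0.963) / (7) = 0.410
  v = (-9 - (-1)·0.410 - (3.7)·0.963) / (6.7) = -1.814
  w = (1 - (3)·0.410 - (-1.7)·-1.814) / (7.7) = -0.430
Iteration 3:
  u = (0 - (-3)·-1.814 - (-3)·-0.430) / (7) = -0.962
  v = (-9 - (-1)·-0.962 - (3.7)·-0.430) / (6.7) = -1.249
  w = (1 - (3)·-0.962 - (-1.7)·-1.249) / (7.7) = 0.229

(-0.962, -1.249, 0.229)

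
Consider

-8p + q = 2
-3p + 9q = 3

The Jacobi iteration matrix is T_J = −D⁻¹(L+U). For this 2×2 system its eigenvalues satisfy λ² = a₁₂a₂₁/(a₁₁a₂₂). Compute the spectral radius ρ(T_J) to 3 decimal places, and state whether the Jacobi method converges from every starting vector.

0.204

a₁₂a₂₁/(a₁₁a₂₂) = (1)·(-3) / ((-8)·(9)) = 0.041667
ρ = √|0.041667| = √0.041667 = 0.204
ρ < 1, so Jacobi converges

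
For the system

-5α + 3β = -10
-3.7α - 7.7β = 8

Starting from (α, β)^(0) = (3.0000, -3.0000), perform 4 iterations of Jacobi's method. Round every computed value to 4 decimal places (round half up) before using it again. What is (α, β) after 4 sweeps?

(1.2291, -1.6727)

Iteration 1:
  α = (-10 - (3)·-3.0000) / (-5) = 0.2000
  β = (8 - (-3.7)·3.0000) / (-7.7) = -2.4805
Iteration 2:
  α = (-10 - (3)·-2.4805) / (-5) = 0.5117
  β = (8 - (-3.7)·0.2000) / (-7.7) = -1.1351
Iteration 3:
  α = (-10 - (3)·-1.1351) / (-5) = 1.3189
  β = (8 - (-3.7)·0.5117) / (-7.7) = -1.2848
Iteration 4:
  α = (-10 - (3)·-1.2848) / (-5) = 1.2291
  β = (8 - (-3.7)·1.3189) / (-7.7) = -1.6727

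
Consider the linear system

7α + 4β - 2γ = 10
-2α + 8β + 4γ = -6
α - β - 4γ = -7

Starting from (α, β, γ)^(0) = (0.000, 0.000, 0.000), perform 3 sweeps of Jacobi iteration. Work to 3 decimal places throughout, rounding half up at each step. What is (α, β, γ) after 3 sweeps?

Iteration 1:
  α = (10 - (4)·0.000 - (-2)·0.000) / (7) = 1.429
  β = (-6 - (-2)·0.000 - (4)·0.000) / (8) = -0.750
  γ = (-7 - (1)·0.000 - (-1)·0.000) / (-4) = 1.750
Iteration 2:
  α = (10 - (4)·-0.750 - (-2)·1.750) / (7) = 2.357
  β = (-6 - (-2)·1.429 - (4)·1.750) / (8) = -1.268
  γ = (-7 - (1)·1.429 - (-1)·-0.750) / (-4) = 2.295
Iteration 3:
  α = (10 - (4)·-1.268 - (-2)·2.295) / (7) = 2.809
  β = (-6 - (-2)·2.357 - (4)·2.295) / (8) = -1.308
  γ = (-7 - (1)·2.357 - (-1)·-1.268) / (-4) = 2.656

(2.809, -1.308, 2.656)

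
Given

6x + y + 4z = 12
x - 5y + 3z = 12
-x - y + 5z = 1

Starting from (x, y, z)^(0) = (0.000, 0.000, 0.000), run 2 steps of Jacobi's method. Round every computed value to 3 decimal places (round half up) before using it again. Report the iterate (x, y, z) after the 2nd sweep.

Iteration 1:
  x = (12 - (1)·0.000 - (4)·0.000) / (6) = 2.000
  y = (12 - (1)·0.000 - (3)·0.000) / (-5) = -2.400
  z = (1 - (-1)·0.000 - (-1)·0.000) / (5) = 0.200
Iteration 2:
  x = (12 - (1)·-2.400 - (4)·0.200) / (6) = 2.267
  y = (12 - (1)·2.000 - (3)·0.200) / (-5) = -1.880
  z = (1 - (-1)·2.000 - (-1)·-2.400) / (5) = 0.120

(2.267, -1.880, 0.120)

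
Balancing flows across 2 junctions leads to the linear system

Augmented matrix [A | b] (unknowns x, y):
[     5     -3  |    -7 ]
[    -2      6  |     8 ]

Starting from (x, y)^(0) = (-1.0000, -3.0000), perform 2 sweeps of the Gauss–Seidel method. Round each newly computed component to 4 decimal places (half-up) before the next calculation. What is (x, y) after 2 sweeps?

Iteration 1:
  x = (-7 - (-3)·-3.0000) / (5) = -3.2000
  y = (8 - (-2)·-3.2000) / (6) = 0.2667
Iteration 2:
  x = (-7 - (-3)·0.2667) / (5) = -1.2400
  y = (8 - (-2)·-1.2400) / (6) = 0.9200

(-1.2400, 0.9200)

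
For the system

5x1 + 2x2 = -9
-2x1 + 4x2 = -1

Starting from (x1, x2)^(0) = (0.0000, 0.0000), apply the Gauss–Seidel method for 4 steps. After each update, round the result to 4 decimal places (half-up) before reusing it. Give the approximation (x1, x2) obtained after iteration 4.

(-1.4136, -0.9568)

Iteration 1:
  x1 = (-9 - (2)·0.0000) / (5) = -1.8000
  x2 = (-1 - (-2)·-1.8000) / (4) = -1.1500
Iteration 2:
  x1 = (-9 - (2)·-1.1500) / (5) = -1.3400
  x2 = (-1 - (-2)·-1.3400) / (4) = -0.9200
Iteration 3:
  x1 = (-9 - (2)·-0.9200) / (5) = -1.4320
  x2 = (-1 - (-2)·-1.4320) / (4) = -0.9660
Iteration 4:
  x1 = (-9 - (2)·-0.9660) / (5) = -1.4136
  x2 = (-1 - (-2)·-1.4136) / (4) = -0.9568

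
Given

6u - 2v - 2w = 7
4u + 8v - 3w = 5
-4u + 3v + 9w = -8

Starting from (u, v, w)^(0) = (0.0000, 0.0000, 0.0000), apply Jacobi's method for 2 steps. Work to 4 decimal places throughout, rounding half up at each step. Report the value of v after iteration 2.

Iteration 1:
  u = (7 - (-2)·0.0000 - (-2)·0.0000) / (6) = 1.1667
  v = (5 - (4)·0.0000 - (-3)·0.0000) / (8) = 0.6250
  w = (-8 - (-4)·0.0000 - (3)·0.0000) / (9) = -0.8889
Iteration 2:
  u = (7 - (-2)·0.6250 - (-2)·-0.8889) / (6) = 1.0787
  v = (5 - (4)·1.1667 - (-3)·-0.8889) / (8) = -0.2917
  w = (-8 - (-4)·1.1667 - (3)·0.6250) / (9) = -0.5787

-0.2917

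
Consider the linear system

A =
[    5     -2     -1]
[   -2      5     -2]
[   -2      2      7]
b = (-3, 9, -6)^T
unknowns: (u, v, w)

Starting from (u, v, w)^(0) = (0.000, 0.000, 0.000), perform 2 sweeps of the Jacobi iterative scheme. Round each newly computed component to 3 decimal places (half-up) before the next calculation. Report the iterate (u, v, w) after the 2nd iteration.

(-0.051, 1.217, -1.543)

Iteration 1:
  u = (-3 - (-2)·0.000 - (-1)·0.000) / (5) = -0.600
  v = (9 - (-2)·0.000 - (-2)·0.000) / (5) = 1.800
  w = (-6 - (-2)·0.000 - (2)·0.000) / (7) = -0.857
Iteration 2:
  u = (-3 - (-2)·1.800 - (-1)·-0.857) / (5) = -0.051
  v = (9 - (-2)·-0.600 - (-2)·-0.857) / (5) = 1.217
  w = (-6 - (-2)·-0.600 - (2)·1.800) / (7) = -1.543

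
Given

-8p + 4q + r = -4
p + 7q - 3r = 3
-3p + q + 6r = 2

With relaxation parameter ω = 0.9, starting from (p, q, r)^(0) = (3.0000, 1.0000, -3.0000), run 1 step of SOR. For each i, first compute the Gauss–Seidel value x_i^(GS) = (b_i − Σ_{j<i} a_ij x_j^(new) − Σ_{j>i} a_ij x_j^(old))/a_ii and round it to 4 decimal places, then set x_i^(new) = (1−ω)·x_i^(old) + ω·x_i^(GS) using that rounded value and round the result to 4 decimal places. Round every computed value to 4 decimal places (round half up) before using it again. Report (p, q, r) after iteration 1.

Iteration 1:
  p: GS value = (-4 - (4)·1.0000 - (1)·-3.0000) / (-8) = 0.6250;  p ← (1−ω)·3.0000 + ω·0.6250 = 0.8625
  q: GS value = (3 - (1)·0.8625 - (-3)·-3.0000) / (7) = -0.9804;  q ← (1−ω)·1.0000 + ω·-0.9804 = -0.7824
  r: GS value = (2 - (-3)·0.8625 - (1)·-0.7824) / (6) = 0.8950;  r ← (1−ω)·-3.0000 + ω·0.8950 = 0.5055

(0.8625, -0.7824, 0.5055)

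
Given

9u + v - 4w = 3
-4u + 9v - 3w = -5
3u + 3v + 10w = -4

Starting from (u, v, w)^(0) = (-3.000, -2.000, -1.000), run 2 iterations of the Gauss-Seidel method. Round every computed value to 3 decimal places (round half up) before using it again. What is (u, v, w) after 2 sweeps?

(0.346, -0.462, -0.365)

Iteration 1:
  u = (3 - (1)·-2.000 - (-4)·-1.000) / (9) = 0.111
  v = (-5 - (-4)·0.111 - (-3)·-1.000) / (9) = -0.840
  w = (-4 - (3)·0.111 - (3)·-0.840) / (10) = -0.181
Iteration 2:
  u = (3 - (1)·-0.840 - (-4)·-0.181) / (9) = 0.346
  v = (-5 - (-4)·0.346 - (-3)·-0.181) / (9) = -0.462
  w = (-4 - (3)·0.346 - (3)·-0.462) / (10) = -0.365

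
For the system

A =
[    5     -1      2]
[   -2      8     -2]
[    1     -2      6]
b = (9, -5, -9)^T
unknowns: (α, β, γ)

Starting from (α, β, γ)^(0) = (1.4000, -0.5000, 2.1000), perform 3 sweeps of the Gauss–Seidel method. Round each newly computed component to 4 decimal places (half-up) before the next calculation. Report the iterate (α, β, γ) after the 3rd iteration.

Iteration 1:
  α = (9 - (-1)·-0.5000 - (2)·2.1000) / (5) = 0.8600
  β = (-5 - (-2)·0.8600 - (-2)·2.1000) / (8) = 0.1150
  γ = (-9 - (1)·0.8600 - (-2)·0.1150) / (6) = -1.6050
Iteration 2:
  α = (9 - (-1)·0.1150 - (2)·-1.6050) / (5) = 2.4650
  β = (-5 - (-2)·2.4650 - (-2)·-1.6050) / (8) = -0.4100
  γ = (-9 - (1)·2.4650 - (-2)·-0.4100) / (6) = -2.0475
Iteration 3:
  α = (9 - (-1)·-0.4100 - (2)·-2.0475) / (5) = 2.5370
  β = (-5 - (-2)·2.5370 - (-2)·-2.0475) / (8) = -0.5026
  γ = (-9 - (1)·2.5370 - (-2)·-0.5026) / (6) = -2.0904

(2.5370, -0.5026, -2.0904)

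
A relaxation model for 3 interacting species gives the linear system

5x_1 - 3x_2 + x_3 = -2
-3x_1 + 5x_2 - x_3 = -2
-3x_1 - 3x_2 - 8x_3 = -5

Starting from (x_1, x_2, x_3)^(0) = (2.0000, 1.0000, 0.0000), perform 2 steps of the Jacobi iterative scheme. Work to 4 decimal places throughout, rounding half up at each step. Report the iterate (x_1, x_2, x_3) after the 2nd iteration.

(0.1800, -0.3800, 0.2500)

Iteration 1:
  x_1 = (-2 - (-3)·1.0000 - (1)·0.0000) / (5) = 0.2000
  x_2 = (-2 - (-3)·2.0000 - (-1)·0.0000) / (5) = 0.8000
  x_3 = (-5 - (-3)·2.0000 - (-3)·1.0000) / (-8) = -0.5000
Iteration 2:
  x_1 = (-2 - (-3)·0.8000 - (1)·-0.5000) / (5) = 0.1800
  x_2 = (-2 - (-3)·0.2000 - (-1)·-0.5000) / (5) = -0.3800
  x_3 = (-5 - (-3)·0.2000 - (-3)·0.8000) / (-8) = 0.2500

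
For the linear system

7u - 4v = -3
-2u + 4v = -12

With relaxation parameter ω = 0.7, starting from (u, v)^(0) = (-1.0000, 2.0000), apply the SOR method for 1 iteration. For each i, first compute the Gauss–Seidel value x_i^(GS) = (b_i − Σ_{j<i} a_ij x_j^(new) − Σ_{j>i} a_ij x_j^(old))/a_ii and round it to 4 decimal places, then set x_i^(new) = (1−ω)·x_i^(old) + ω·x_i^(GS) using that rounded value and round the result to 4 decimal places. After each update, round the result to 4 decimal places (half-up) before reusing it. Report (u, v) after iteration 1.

(0.2000, -1.4300)

Iteration 1:
  u: GS value = (-3 - (-4)·2.0000) / (7) = 0.7143;  u ← (1−ω)·-1.0000 + ω·0.7143 = 0.2000
  v: GS value = (-12 - (-2)·0.2000) / (4) = -2.9000;  v ← (1−ω)·2.0000 + ω·-2.9000 = -1.4300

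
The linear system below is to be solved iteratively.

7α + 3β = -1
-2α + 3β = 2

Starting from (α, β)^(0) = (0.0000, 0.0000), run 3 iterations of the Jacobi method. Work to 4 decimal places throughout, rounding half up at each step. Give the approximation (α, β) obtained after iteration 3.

Iteration 1:
  α = (-1 - (3)·0.0000) / (7) = -0.1429
  β = (2 - (-2)·0.0000) / (3) = 0.6667
Iteration 2:
  α = (-1 - (3)·0.6667) / (7) = -0.4286
  β = (2 - (-2)·-0.1429) / (3) = 0.5714
Iteration 3:
  α = (-1 - (3)·0.5714) / (7) = -0.3877
  β = (2 - (-2)·-0.4286) / (3) = 0.3809

(-0.3877, 0.3809)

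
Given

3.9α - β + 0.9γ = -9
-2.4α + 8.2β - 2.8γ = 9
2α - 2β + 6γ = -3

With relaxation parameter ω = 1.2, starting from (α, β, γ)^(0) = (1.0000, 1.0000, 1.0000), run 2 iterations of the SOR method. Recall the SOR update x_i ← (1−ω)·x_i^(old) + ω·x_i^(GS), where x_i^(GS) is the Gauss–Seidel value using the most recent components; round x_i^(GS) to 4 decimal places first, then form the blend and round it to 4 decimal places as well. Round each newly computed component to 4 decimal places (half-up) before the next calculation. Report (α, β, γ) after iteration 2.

(-2.1880, 0.6845, 0.4343)

Iteration 1:
  α: GS value = (-9 - (-1)·1.0000 - (0.9)·1.0000) / (3.9) = -2.2821;  α ← (1−ω)·1.0000 + ω·-2.2821 = -2.9385
  β: GS value = (9 - (-2.4)·-2.9385 - (-2.8)·1.0000) / (8.2) = 0.5790;  β ← (1−ω)·1.0000 + ω·0.5790 = 0.4948
  γ: GS value = (-3 - (2)·-2.9385 - (-2)·0.4948) / (6) = 0.6444;  γ ← (1−ω)·1.0000 + ω·0.6444 = 0.5733
Iteration 2:
  α: GS value = (-9 - (-1)·0.4948 - (0.9)·0.5733) / (3.9) = -2.3131;  α ← (1−ω)·-2.9385 + ω·-2.3131 = -2.1880
  β: GS value = (9 - (-2.4)·-2.1880 - (-2.8)·0.5733) / (8.2) = 0.6529;  β ← (1−ω)·0.4948 + ω·0.6529 = 0.6845
  γ: GS value = (-3 - (2)·-2.1880 - (-2)·0.6845) / (6) = 0.4575;  γ ← (1−ω)·0.5733 + ω·0.4575 = 0.4343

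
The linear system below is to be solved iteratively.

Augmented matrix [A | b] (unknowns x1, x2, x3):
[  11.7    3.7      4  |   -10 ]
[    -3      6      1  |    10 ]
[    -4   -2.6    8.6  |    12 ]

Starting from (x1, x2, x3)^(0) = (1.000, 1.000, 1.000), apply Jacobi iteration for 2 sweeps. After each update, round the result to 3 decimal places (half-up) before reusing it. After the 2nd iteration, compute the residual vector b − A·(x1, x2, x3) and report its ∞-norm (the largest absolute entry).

8.837

Iteration 1:
  x1 = (-10 - (3.7)·1.000 - (4)·1.000) / (11.7) = -1.513
  x2 = (10 - (-3)·1.000 - (1)·1.000) / (6) = 2.000
  x3 = (12 - (-4)·1.000 - (-2.6)·1.000) / (8.6) = 2.163
Iteration 2:
  x1 = (-10 - (3.7)·2.000 - (4)·2.163) / (11.7) = -2.227
  x2 = (10 - (-3)·-1.513 - (1)·2.163) / (6) = 0.550
  x3 = (12 - (-4)·-1.513 - (-2.6)·2.000) / (8.6) = 1.296
Residual b − A·x = (8.837, -1.277, -6.624); ∞-norm = 8.837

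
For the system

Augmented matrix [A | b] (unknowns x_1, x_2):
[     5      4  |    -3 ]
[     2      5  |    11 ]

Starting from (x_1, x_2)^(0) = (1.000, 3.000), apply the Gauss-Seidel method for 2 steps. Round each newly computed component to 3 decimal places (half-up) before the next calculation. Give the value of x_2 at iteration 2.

Iteration 1:
  x_1 = (-3 - (4)·3.000) / (5) = -3.000
  x_2 = (11 - (2)·-3.000) / (5) = 3.400
Iteration 2:
  x_1 = (-3 - (4)·3.400) / (5) = -3.320
  x_2 = (11 - (2)·-3.320) / (5) = 3.528

3.528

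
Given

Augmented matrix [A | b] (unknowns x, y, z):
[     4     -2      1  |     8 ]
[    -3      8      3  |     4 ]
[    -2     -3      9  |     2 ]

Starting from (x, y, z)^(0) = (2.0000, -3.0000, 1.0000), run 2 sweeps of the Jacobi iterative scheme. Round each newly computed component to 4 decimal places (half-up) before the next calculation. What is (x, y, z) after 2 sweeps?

(2.5208, 0.7187, 0.5694)

Iteration 1:
  x = (8 - (-2)·-3.0000 - (1)·1.0000) / (4) = 0.2500
  y = (4 - (-3)·2.0000 - (3)·1.0000) / (8) = 0.8750
  z = (2 - (-2)·2.0000 - (-3)·-3.0000) / (9) = -0.3333
Iteration 2:
  x = (8 - (-2)·0.8750 - (1)·-0.3333) / (4) = 2.5208
  y = (4 - (-3)·0.2500 - (3)·-0.3333) / (8) = 0.7187
  z = (2 - (-2)·0.2500 - (-3)·0.8750) / (9) = 0.5694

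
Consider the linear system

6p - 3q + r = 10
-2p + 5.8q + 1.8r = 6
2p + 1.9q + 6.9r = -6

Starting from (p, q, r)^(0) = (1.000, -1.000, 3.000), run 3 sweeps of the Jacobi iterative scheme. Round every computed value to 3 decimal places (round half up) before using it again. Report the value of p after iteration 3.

Iteration 1:
  p = (10 - (-3)·-1.000 - (1)·3.000) / (6) = 0.667
  q = (6 - (-2)·1.000 - (1.8)·3.000) / (5.8) = 0.448
  r = (-6 - (2)·1.000 - (1.9)·-1.000) / (6.9) = -0.884
Iteration 2:
  p = (10 - (-3)·0.448 - (1)·-0.884) / (6) = 2.038
  q = (6 - (-2)·0.667 - (1.8)·-0.884) / (5.8) = 1.539
  r = (-6 - (2)·0.667 - (1.9)·0.448) / (6.9) = -1.186
Iteration 3:
  p = (10 - (-3)·1.539 - (1)·-1.186) / (6) = 2.634
  q = (6 - (-2)·2.038 - (1.8)·-1.186) / (5.8) = 2.105
  r = (-6 - (2)·2.038 - (1.9)·1.539) / (6.9) = -1.884

2.634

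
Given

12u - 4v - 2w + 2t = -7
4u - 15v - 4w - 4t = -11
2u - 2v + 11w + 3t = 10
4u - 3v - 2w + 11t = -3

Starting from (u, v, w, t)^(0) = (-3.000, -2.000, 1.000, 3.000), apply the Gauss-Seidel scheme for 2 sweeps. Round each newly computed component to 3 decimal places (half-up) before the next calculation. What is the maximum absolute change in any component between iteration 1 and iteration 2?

Iteration 1:
  u = (-7 - (-4)·-2.000 - (-2)·1.000 - (2)·3.000) / (12) = -1.583
  v = (-11 - (4)·-1.583 - (-4)·1.000 - (-4)·3.000) / (-15) = -0.755
  w = (10 - (2)·-1.583 - (-2)·-0.755 - (3)·3.000) / (11) = 0.241
  t = (-3 - (4)·-1.583 - (-3)·-0.755 - (-2)·0.241) / (11) = 0.141
Iteration 2:
  u = (-7 - (-4)·-0.755 - (-2)·0.241 - (2)·0.141) / (12) = -0.818
  v = (-11 - (4)·-0.818 - (-4)·0.241 - (-4)·0.141) / (-15) = 0.413
  w = (10 - (2)·-0.818 - (-2)·0.413 - (3)·0.141) / (11) = 1.094
  t = (-3 - (4)·-0.818 - (-3)·0.413 - (-2)·1.094) / (11) = 0.336
Change: (0.765, 1.168, 0.853, 0.195) → max |·| = 1.168

1.168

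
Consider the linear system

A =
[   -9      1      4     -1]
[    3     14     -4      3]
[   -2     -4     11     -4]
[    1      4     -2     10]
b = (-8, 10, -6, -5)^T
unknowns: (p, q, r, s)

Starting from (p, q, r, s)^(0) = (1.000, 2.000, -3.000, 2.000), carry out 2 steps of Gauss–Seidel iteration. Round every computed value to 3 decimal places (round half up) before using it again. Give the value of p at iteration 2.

Iteration 1:
  p = (-8 - (1)·2.000 - (4)·-3.000 - (-1)·2.000) / (-9) = -0.444
  q = (10 - (3)·-0.444 - (-4)·-3.000 - (3)·2.000) / (14) = -0.476
  r = (-6 - (-2)·-0.444 - (-4)·-0.476 - (-4)·2.000) / (11) = -0.072
  s = (-5 - (1)·-0.444 - (4)·-0.476 - (-2)·-0.072) / (10) = -0.280
Iteration 2:
  p = (-8 - (1)·-0.476 - (4)·-0.072 - (-1)·-0.280) / (-9) = 0.835
  q = (10 - (3)·0.835 - (-4)·-0.072 - (3)·-0.280) / (14) = 0.575
  r = (-6 - (-2)·0.835 - (-4)·0.575 - (-4)·-0.280) / (11) = -0.286
  s = (-5 - (1)·0.835 - (4)·0.575 - (-2)·-0.286) / (10) = -0.871

0.835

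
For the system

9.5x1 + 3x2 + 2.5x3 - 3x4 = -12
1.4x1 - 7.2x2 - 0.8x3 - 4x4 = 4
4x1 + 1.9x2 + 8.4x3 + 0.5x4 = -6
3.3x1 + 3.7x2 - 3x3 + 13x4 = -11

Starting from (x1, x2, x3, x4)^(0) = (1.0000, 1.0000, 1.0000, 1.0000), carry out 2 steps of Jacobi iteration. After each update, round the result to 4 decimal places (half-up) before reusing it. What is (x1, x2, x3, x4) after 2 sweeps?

Iteration 1:
  x1 = (-12 - (3)·1.0000 - (2.5)·1.0000 - (-3)·1.0000) / (9.5) = -1.5263
  x2 = (4 - (1.4)·1.0000 - (-0.8)·1.0000 - (-4)·1.0000) / (-7.2) = -1.0278
  x3 = (-6 - (4)·1.0000 - (1.9)·1.0000 - (0.5)·1.0000) / (8.4) = -1.4762
  x4 = (-11 - (3.3)·1.0000 - (3.7)·1.0000 - (-3)·1.0000) / (13) = -1.1538
Iteration 2:
  x1 = (-12 - (3)·-1.0278 - (2.5)·-1.4762 - (-3)·-1.1538) / (9.5) = -0.9145
  x2 = (4 - (1.4)·-1.5263 - (-0.8)·-1.4762 - (-4)·-1.1538) / (-7.2) = -0.0473
  x3 = (-6 - (4)·-1.5263 - (1.9)·-1.0278 - (0.5)·-1.1538) / (8.4) = 0.3137
  x4 = (-11 - (3.3)·-1.5263 - (3.7)·-1.0278 - (-3)·-1.4762) / (13) = -0.5068

(-0.9145, -0.0473, 0.3137, -0.5068)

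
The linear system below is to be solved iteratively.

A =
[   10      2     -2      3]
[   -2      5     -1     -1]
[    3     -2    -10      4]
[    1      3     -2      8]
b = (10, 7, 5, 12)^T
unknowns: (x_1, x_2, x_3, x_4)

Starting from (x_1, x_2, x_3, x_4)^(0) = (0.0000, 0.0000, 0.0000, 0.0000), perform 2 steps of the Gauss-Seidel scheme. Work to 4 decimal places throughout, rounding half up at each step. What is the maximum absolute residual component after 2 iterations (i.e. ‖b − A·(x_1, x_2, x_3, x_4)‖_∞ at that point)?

0.7872

Iteration 1:
  x_1 = (10 - (2)·0.0000 - (-2)·0.0000 - (3)·0.0000) / (10) = 1.0000
  x_2 = (7 - (-2)·1.0000 - (-1)·0.0000 - (-1)·0.0000) / (5) = 1.8000
  x_3 = (5 - (3)·1.0000 - (-2)·1.8000 - (4)·0.0000) / (-10) = -0.5600
  x_4 = (12 - (1)·1.0000 - (3)·1.8000 - (-2)·-0.5600) / (8) = 0.5600
Iteration 2:
  x_1 = (10 - (2)·1.8000 - (-2)·-0.5600 - (3)·0.5600) / (10) = 0.3600
  x_2 = (7 - (-2)·0.3600 - (-1)·-0.5600 - (-1)·0.5600) / (5) = 1.5440
  x_3 = (5 - (3)·0.3600 - (-2)·1.5440 - (4)·0.5600) / (-10) = -0.4768
  x_4 = (12 - (1)·0.3600 - (3)·1.5440 - (-2)·-0.4768) / (8) = 0.7568
Residual b − A·x = (0.0880, 0.2800, -0.7872, 0.0000); ∞-norm = 0.7872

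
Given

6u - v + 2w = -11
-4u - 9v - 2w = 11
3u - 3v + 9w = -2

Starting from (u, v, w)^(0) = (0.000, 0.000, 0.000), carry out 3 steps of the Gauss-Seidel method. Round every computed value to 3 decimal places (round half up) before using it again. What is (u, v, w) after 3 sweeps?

(-2.002, -0.401, 0.311)

Iteration 1:
  u = (-11 - (-1)·0.000 - (2)·0.000) / (6) = -1.833
  v = (11 - (-4)·-1.833 - (-2)·0.000) / (-9) = -0.408
  w = (-2 - (3)·-1.833 - (-3)·-0.408) / (9) = 0.253
Iteration 2:
  u = (-11 - (-1)·-0.408 - (2)·0.253) / (6) = -1.986
  v = (11 - (-4)·-1.986 - (-2)·0.253) / (-9) = -0.396
  w = (-2 - (3)·-1.986 - (-3)·-0.396) / (9) = 0.308
Iteration 3:
  u = (-11 - (-1)·-0.396 - (2)·0.308) / (6) = -2.002
  v = (11 - (-4)·-2.002 - (-2)·0.308) / (-9) = -0.401
  w = (-2 - (3)·-2.002 - (-3)·-0.401) / (9) = 0.311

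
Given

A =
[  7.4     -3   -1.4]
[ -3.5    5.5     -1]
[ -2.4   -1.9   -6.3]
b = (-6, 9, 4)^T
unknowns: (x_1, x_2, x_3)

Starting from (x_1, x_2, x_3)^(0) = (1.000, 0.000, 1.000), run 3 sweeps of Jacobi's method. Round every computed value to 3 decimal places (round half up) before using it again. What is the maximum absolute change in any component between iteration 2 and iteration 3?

0.590

Iteration 1:
  x_1 = (-6 - (-3)·0.000 - (-1.4)·1.000) / (7.4) = -0.622
  x_2 = (9 - (-3.5)·1.000 - (-1)·1.000) / (5.5) = 2.455
  x_3 = (4 - (-2.4)·1.000 - (-1.9)·0.000) / (-6.3) = -1.016
Iteration 2:
  x_1 = (-6 - (-3)·2.455 - (-1.4)·-1.016) / (7.4) = -0.008
  x_2 = (9 - (-3.5)·-0.622 - (-1)·-1.016) / (5.5) = 1.056
  x_3 = (4 - (-2.4)·-0.622 - (-1.9)·2.455) / (-6.3) = -1.138
Iteration 3:
  x_1 = (-6 - (-3)·1.056 - (-1.4)·-1.138) / (7.4) = -0.598
  x_2 = (9 - (-3.5)·-0.008 - (-1)·-1.138) / (5.5) = 1.424
  x_3 = (4 - (-2.4)·-0.008 - (-1.9)·1.056) / (-6.3) = -0.950
Change: (-0.590, 0.368, 0.188) → max |·| = 0.590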